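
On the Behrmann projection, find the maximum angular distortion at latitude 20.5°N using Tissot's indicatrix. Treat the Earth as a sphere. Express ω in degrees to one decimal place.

The Behrmann projection is cylindrical equal-area with φ₀ = 30°. A cylindrical equal-area projection with standard parallel φ₀ has meridian scale h = cos φ / cos φ₀ and parallel scale k = cos φ₀ / cos φ (so areas are preserved, h·k = 1).
At 20.5°: h = 1.082, k = 0.9246; principal scales a = 1.082, b = 0.9246.
sin(ω/2) = (a − b)/(a + b) = 0.1570/2.006 = 0.07826, so ω = 2 arcsin(0.07826) ≈ 9.0°.

9.0°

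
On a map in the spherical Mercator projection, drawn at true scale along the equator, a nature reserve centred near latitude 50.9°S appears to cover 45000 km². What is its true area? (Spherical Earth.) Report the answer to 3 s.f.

For Mercator, h = k = sec φ (a conformal cylindrical projection has a single point scale, 1/cos φ).
Areal scale = k² = sec²φ = 1/cos²(50.9°) = 1/0.6307² = 2.514.
True area = apparent / (areal scale) = 45000 / 2.514 ≈ 17900 km².

17900 km²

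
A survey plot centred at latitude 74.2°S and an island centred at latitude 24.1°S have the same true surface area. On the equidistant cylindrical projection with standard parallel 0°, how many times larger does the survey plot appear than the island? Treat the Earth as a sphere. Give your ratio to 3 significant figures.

3.35

Plate carrée maps x = Rλ, y = Rφ. The meridian scale is h = 1 and the parallel scale is k = 1/cos φ = sec φ.
Areal scale at 74.2°: h·k = 1.000 × 3.673 = 3.673.
Areal scale at 24.1°: h·k = 1.000 × 1.095 = 1.095.
Ratio = 3.673/1.095 ≈ 3.35.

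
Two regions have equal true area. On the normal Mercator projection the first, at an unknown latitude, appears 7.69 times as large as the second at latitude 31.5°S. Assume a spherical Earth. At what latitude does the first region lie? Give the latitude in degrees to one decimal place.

On Mercator, (apparent₁)/(apparent₂) = sec²φ₁ / sec²φ₂ when true areas are equal.
cos²φ₂ / cos²φ₁ = 7.69  ⇒  cos φ₁ = cos 31.5° / √7.69 = 0.8526/2.773 = 0.3075.
φ₁ = arccos(0.3075) ≈ 72.1°.

72.1°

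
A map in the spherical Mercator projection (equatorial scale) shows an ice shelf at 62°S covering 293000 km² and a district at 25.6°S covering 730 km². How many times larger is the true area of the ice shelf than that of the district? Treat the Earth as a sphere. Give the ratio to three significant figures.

109

Mercator's areal exaggeration is sec²φ; hence true area = (apparent area) · cos²φ.
True area of ice shelf: 293000 × cos²(62°) = 293000 × 0.2204 = 64580 km².
True area of district: 730 × cos²(25.6°) = 730 × 0.8133 = 593.7 km².
Ratio = 64580 / 593.7 ≈ 109.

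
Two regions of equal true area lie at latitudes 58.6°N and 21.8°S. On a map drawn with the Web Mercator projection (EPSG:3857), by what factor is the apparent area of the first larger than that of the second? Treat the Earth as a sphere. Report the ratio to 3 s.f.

Mercator areal scale is sec²φ.
At 58.6°: sec²(58.6°) = 1/0.5210² = 3.684.
At 21.8°: sec²(21.8°) = 1/0.9285² = 1.160.
Ratio = 3.684/1.160 = cos²(21.8°)/cos²(58.6°) ≈ 3.18.

3.18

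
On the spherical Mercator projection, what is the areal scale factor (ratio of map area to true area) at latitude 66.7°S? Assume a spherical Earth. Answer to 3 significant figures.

6.39

For Mercator, h = k = sec φ (a conformal cylindrical projection has a single point scale, 1/cos φ).
Areal scale = k² = sec²φ = 1/cos²(66.7°) = 1/0.3955² = 6.392.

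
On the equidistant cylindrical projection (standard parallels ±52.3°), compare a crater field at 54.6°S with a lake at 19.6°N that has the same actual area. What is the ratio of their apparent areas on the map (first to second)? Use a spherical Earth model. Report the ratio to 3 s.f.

1.63

The equidistant cylindrical projection with φ₀ = 52.3° has h = 1 (meridians true) and k = cos φ₀ / cos φ along parallels.
Areal scale at 54.6°: h·k = 1.000 × 1.056 = 1.056.
Areal scale at 19.6°: h·k = 1.000 × 0.6491 = 0.6491.
Ratio = 1.056/0.6491 ≈ 1.63.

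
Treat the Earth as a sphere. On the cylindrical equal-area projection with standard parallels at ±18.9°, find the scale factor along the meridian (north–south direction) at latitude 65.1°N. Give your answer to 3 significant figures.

For cylindrical equal-area with standard parallel φ₀, h = cos φ / cos φ₀ and k = cos φ₀ / cos φ, so h·k = 1.
h = cos 65.1° / cos 18.9° = 0.4210/0.9461 = 0.4450.

0.445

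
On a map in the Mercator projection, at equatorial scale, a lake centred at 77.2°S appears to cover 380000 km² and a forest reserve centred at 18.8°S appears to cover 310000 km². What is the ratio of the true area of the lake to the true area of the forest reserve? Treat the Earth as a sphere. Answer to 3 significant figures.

Since Mercator area scale is 1/cos²φ, the true area equals the apparent area multiplied by cos²φ.
True area of lake: 380000 × cos²(77.2°) = 380000 × 0.04908 = 18650 km².
True area of forest reserve: 310000 × cos²(18.8°) = 310000 × 0.8961 = 277800 km².
Ratio = 18650 / 277800 ≈ 0.0671.

0.0671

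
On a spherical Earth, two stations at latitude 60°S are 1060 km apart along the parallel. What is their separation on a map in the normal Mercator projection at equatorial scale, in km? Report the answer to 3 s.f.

For Mercator, h = k = sec φ (a conformal cylindrical projection has a single point scale, 1/cos φ).
Along the parallel, k = sec 60° = 1/0.5000 = 2.000.
Map distance = 1060 × 2.000 ≈ 2120 km.

2120 km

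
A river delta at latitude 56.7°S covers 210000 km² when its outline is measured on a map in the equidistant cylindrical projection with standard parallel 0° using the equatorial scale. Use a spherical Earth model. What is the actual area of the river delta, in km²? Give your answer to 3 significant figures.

115000 km²

For the equirectangular projection with φ₀ = 0 (plate carrée), h = 1 along meridians and k = sec φ along parallels.
Areal scale = h·k = 1 × sec φ; at 56.7°, h = 1.000, k = 1.821, so h·k = 1.821.
True area = apparent / (areal scale) = 210000 / 1.821 ≈ 115000 km².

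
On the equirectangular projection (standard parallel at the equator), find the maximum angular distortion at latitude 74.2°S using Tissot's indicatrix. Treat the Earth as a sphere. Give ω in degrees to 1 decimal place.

For the equirectangular projection with φ₀ = 0 (plate carrée), h = 1 along meridians and k = sec φ along parallels.
At 74.2°: h = 1.000, k = 3.673; principal scales a = 3.673, b = 1.000.
sin(ω/2) = (a − b)/(a + b) = 2.673/4.673 = 0.5720, so ω = 2 arcsin(0.5720) ≈ 69.8°.

69.8°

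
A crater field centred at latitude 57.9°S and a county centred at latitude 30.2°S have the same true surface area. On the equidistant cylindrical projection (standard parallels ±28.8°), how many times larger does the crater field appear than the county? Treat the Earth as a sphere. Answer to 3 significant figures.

1.63

In the equirectangular projection with standard parallel φ₀ = 28.8° (x = Rλ cos φ₀, y = Rφ), meridians are true-scale (h = 1) and the parallel scale is k = cos φ₀ / cos φ.
Areal scale at 57.9°: h·k = 1.000 × 1.649 = 1.649.
Areal scale at 30.2°: h·k = 1.000 × 1.014 = 1.014.
Ratio = 1.649/1.014 ≈ 1.63.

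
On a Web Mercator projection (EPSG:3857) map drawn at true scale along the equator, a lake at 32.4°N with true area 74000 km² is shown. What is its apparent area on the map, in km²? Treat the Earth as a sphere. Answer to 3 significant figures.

The Mercator projection is conformal; its linear scale factor is the same in every direction and equals sec φ = 1/cos φ.
Areal scale = k² = sec²φ = 1/cos²(32.4°) = 1/0.8443² = 1.403.
Apparent area = 74000 × 1.403 ≈ 104000 km².

104000 km²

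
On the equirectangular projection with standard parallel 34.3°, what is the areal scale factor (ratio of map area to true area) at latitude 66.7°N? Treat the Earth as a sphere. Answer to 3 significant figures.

In the equirectangular projection with standard parallel φ₀ = 34.3° (x = Rλ cos φ₀, y = Rφ), meridians are true-scale (h = 1) and the parallel scale is k = cos φ₀ / cos φ.
Areal scale = h·k = 1 × cos φ₀ / cos φ; at 66.7°, h = 1.000, k = 2.089, so h·k = 2.089.

2.09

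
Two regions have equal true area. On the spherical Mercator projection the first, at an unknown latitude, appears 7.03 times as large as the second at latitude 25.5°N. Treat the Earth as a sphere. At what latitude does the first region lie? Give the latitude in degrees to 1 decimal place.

For equal true areas on Mercator, apparent areas scale as sec²φ, so the ratio is cos²φ₂ / cos²φ₁.
cos²φ₂ / cos²φ₁ = 7.03  ⇒  cos φ₁ = cos 25.5° / √7.03 = 0.9026/2.651 = 0.3404.
φ₁ = arccos(0.3404) ≈ 70.1°.

70.1°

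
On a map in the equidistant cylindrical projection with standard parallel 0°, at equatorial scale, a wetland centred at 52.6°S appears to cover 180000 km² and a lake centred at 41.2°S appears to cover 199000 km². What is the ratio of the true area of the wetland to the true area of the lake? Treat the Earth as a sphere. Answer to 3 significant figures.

On the plate carrée, areal scale = h·k = 1 × sec φ, so true area = apparent × cos φ.
True area of wetland: 180000 × cos(52.6°) = 180000 × 0.6074 = 109300 km².
True area of lake: 199000 × cos(41.2°) = 199000 × 0.7524 = 149700 km².
Ratio = 109300 / 149700 ≈ 0.730.

0.730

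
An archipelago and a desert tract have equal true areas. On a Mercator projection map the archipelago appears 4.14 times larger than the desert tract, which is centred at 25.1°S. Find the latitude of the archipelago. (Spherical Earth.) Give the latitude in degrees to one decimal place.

63.6°

On Mercator, (apparent₁)/(apparent₂) = sec²φ₁ / sec²φ₂ when true areas are equal.
cos²φ₂ / cos²φ₁ = 4.14  ⇒  cos φ₁ = cos 25.1° / √4.14 = 0.9056/2.035 = 0.4451.
φ₁ = arccos(0.4451) ≈ 63.6°.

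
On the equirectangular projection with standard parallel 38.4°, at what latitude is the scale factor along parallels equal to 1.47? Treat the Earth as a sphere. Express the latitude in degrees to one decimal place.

The equidistant cylindrical projection with φ₀ = 38.4° has h = 1 (meridians true) and k = cos φ₀ / cos φ along parallels.
k = cos φ₀ / cos φ = 1.47  ⇒  cos φ = cos 38.4° / 1.47 = 0.5331.
φ = arccos(0.5331) ≈ 57.8°.

57.8°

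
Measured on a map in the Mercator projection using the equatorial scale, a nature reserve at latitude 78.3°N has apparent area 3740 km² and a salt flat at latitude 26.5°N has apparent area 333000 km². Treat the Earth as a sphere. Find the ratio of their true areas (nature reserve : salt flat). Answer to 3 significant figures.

0.000577

Mercator's areal exaggeration is sec²φ; hence true area = (apparent area) · cos²φ.
True area of nature reserve: 3740 × cos²(78.3°) = 3740 × 0.04112 = 153.8 km².
True area of salt flat: 333000 × cos²(26.5°) = 333000 × 0.8009 = 266700 km².
Ratio = 153.8 / 266700 ≈ 0.000577.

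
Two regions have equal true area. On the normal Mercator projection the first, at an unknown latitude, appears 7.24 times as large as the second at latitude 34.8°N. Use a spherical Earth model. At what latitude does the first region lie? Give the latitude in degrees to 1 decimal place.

72.2°

On Mercator, (apparent₁)/(apparent₂) = sec²φ₁ / sec²φ₂ when true areas are equal.
cos²φ₂ / cos²φ₁ = 7.24  ⇒  cos φ₁ = cos 34.8° / √7.24 = 0.8211/2.691 = 0.3052.
φ₁ = arccos(0.3052) ≈ 72.2°.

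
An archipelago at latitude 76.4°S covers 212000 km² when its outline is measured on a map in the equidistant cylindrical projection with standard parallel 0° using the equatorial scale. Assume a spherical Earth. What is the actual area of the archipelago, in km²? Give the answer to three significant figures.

49900 km²

In the plate carrée (x = Rλ, y = Rφ), meridians are true-scale (h = 1) and parallels are stretched by k = sec φ.
Areal scale = h·k = 1 × sec φ; at 76.4°, h = 1.000, k = 4.253, so h·k = 4.253.
True area = apparent / (areal scale) = 212000 / 4.253 ≈ 49900 km².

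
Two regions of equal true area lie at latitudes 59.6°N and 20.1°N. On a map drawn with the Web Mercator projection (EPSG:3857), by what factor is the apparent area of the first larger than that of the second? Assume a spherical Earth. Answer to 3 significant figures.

3.44

On Mercator, area is exaggerated by sec²φ = 1/cos²φ.
At 59.6°: sec²(59.6°) = 1/0.5060² = 3.905.
At 20.1°: sec²(20.1°) = 1/0.9391² = 1.134.
Ratio = 3.905/1.134 = cos²(20.1°)/cos²(59.6°) ≈ 3.44.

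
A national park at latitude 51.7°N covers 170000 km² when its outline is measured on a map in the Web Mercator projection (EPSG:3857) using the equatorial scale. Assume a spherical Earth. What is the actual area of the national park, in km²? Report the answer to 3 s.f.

65300 km²

Mercator is conformal, so the point scale is isotropic: h = k = sec φ = 1/cos φ.
Areal scale = k² = sec²φ = 1/cos²(51.7°) = 1/0.6198² = 2.603.
True area = apparent / (areal scale) = 170000 / 2.603 ≈ 65300 km².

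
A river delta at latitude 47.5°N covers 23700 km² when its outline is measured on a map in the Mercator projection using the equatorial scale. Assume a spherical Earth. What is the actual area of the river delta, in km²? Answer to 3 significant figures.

The Mercator projection is conformal; its linear scale factor is the same in every direction and equals sec φ = 1/cos φ.
Areal scale = k² = sec²φ = 1/cos²(47.5°) = 1/0.6756² = 2.191.
True area = apparent / (areal scale) = 23700 / 2.191 ≈ 10800 km².

10800 km²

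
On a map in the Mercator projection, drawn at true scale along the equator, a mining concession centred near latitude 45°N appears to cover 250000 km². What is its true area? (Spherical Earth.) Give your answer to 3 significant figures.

For Mercator, h = k = sec φ (a conformal cylindrical projection has a single point scale, 1/cos φ).
Areal scale = k² = sec²φ = 1/cos²(45°) = 1/0.7071² = 2.000.
True area = apparent / (areal scale) = 250000 / 2.000 ≈ 125000 km².

125000 km²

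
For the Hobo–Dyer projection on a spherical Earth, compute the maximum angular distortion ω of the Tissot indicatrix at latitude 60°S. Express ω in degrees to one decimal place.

51.1°

Hobo–Dyer is a cylindrical equal-area projection with standard parallels at ±37.5°. For cylindrical equal-area with standard parallel φ₀, h = cos φ / cos φ₀ and k = cos φ₀ / cos φ, so h·k = 1.
At 60°: h = 0.6302, k = 1.587; principal scales a = 1.587, b = 0.6302.
sin(ω/2) = (a − b)/(a + b) = 0.9565/2.217 = 0.4314, so ω = 2 arcsin(0.4314) ≈ 51.1°.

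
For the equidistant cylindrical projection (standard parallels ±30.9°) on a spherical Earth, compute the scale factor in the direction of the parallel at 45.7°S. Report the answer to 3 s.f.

1.23

With standard parallel φ₀ = 30.9°, the equirectangular projection gives x = Rλ cos φ₀, y = Rφ, so h = 1 and k = cos 30.9° / cos φ.
k = cos 30.9° / cos 45.7° = 0.8581/0.6984 = 1.229.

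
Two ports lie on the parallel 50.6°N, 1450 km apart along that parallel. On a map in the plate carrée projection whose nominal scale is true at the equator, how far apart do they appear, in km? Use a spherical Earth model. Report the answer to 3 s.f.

2280 km

For the equirectangular projection with φ₀ = 0 (plate carrée), h = 1 along meridians and k = sec φ along parallels.
Along the parallel, k = sec 50.6° = 1/0.6347 = 1.575.
Map distance = 1450 × 1.575 ≈ 2280 km.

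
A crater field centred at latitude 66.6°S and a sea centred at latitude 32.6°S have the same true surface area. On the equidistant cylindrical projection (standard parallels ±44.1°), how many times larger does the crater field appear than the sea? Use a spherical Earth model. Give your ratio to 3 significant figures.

With standard parallel φ₀ = 44.1°, the equirectangular projection gives x = Rλ cos φ₀, y = Rφ, so h = 1 and k = cos 44.1° / cos φ.
Areal scale at 66.6°: h·k = 1.000 × 1.808 = 1.808.
Areal scale at 32.6°: h·k = 1.000 × 0.8524 = 0.8524.
Ratio = 1.808/0.8524 ≈ 2.12.

2.12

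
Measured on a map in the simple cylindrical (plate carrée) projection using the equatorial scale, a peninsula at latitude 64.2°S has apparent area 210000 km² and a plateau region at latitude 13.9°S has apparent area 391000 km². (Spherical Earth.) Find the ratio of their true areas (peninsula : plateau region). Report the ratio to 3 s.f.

On the plate carrée, areal scale = h·k = 1 × sec φ, so true area = apparent × cos φ.
True area of peninsula: 210000 × cos(64.2°) = 210000 × 0.4352 = 91400 km².
True area of plateau region: 391000 × cos(13.9°) = 391000 × 0.9707 = 379600 km².
Ratio = 91400 / 379600 ≈ 0.241.

0.241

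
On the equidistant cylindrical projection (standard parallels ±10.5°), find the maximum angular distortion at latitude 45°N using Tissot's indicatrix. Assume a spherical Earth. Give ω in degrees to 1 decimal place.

18.8°

In the equirectangular projection with standard parallel φ₀ = 10.5° (x = Rλ cos φ₀, y = Rφ), meridians are true-scale (h = 1) and the parallel scale is k = cos φ₀ / cos φ.
At 45°: h = 1.000, k = 1.391; principal scales a = 1.391, b = 1.000.
sin(ω/2) = (a − b)/(a + b) = 0.3905/2.391 = 0.1634, so ω = 2 arcsin(0.1634) ≈ 18.8°.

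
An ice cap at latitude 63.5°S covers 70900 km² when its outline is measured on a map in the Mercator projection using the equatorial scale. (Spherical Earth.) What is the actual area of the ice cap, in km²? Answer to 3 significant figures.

For Mercator, h = k = sec φ (a conformal cylindrical projection has a single point scale, 1/cos φ).
Areal scale = k² = sec²φ = 1/cos²(63.5°) = 1/0.4462² = 5.023.
True area = apparent / (areal scale) = 70900 / 5.023 ≈ 14100 km².

14100 km²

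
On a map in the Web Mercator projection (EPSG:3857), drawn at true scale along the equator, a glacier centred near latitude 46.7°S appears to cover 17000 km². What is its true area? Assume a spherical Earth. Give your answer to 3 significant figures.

8000 km²

For Mercator, h = k = sec φ (a conformal cylindrical projection has a single point scale, 1/cos φ).
Areal scale = k² = sec²φ = 1/cos²(46.7°) = 1/0.6858² = 2.126.
True area = apparent / (areal scale) = 17000 / 2.126 ≈ 8000 km².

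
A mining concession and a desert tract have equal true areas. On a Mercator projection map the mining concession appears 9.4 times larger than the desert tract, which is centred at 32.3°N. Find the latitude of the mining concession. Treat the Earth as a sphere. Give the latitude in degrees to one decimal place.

For equal true areas on Mercator, apparent areas scale as sec²φ, so the ratio is cos²φ₂ / cos²φ₁.
cos²φ₂ / cos²φ₁ = 9.4  ⇒  cos φ₁ = cos 32.3° / √9.4 = 0.8453/3.066 = 0.2757.
φ₁ = arccos(0.2757) ≈ 74.0°.

74.0°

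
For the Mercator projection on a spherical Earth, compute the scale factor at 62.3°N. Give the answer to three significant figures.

2.15

Mercator is conformal, so the point scale is isotropic: h = k = sec φ = 1/cos φ.
k = 1/cos 62.3° = 1/0.4648 = 2.151.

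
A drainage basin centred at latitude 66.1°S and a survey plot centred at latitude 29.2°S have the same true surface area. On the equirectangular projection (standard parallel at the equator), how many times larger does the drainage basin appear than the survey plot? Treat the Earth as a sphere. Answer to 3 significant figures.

2.15

In the plate carrée (x = Rλ, y = Rφ), meridians are true-scale (h = 1) and parallels are stretched by k = sec φ.
Areal scale at 66.1°: h·k = 1.000 × 2.468 = 2.468.
Areal scale at 29.2°: h·k = 1.000 × 1.146 = 1.146.
Ratio = 2.468/1.146 ≈ 2.15.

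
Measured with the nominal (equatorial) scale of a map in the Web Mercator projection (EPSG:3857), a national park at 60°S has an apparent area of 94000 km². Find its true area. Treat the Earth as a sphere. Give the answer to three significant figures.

23500 km²

Mercator is conformal, so the point scale is isotropic: h = k = sec φ = 1/cos φ.
Areal scale = k² = sec²φ = 1/cos²(60°) = 1/0.5000² = 4.000.
True area = apparent / (areal scale) = 94000 / 4.000 ≈ 23500 km².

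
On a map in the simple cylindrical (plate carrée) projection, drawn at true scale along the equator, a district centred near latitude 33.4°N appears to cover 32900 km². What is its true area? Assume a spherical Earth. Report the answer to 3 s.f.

27500 km²

For the equirectangular projection with φ₀ = 0 (plate carrée), h = 1 along meridians and k = sec φ along parallels.
Areal scale = h·k = 1 × sec φ; at 33.4°, h = 1.000, k = 1.198, so h·k = 1.198.
True area = apparent / (areal scale) = 32900 / 1.198 ≈ 27500 km².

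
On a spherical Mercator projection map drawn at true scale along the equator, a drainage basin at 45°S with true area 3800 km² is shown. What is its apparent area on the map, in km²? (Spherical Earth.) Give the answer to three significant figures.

7600 km²

For Mercator, h = k = sec φ (a conformal cylindrical projection has a single point scale, 1/cos φ).
Areal scale = k² = sec²φ = 1/cos²(45°) = 1/0.7071² = 2.000.
Apparent area = 3800 × 2.000 ≈ 7600 km².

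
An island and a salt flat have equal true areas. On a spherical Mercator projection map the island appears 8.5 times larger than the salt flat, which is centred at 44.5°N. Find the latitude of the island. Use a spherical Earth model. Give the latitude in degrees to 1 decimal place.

75.8°

For equal true areas on Mercator, apparent areas scale as sec²φ, so the ratio is cos²φ₂ / cos²φ₁.
cos²φ₂ / cos²φ₁ = 8.5  ⇒  cos φ₁ = cos 44.5° / √8.5 = 0.7133/2.915 = 0.2446.
φ₁ = arccos(0.2446) ≈ 75.8°.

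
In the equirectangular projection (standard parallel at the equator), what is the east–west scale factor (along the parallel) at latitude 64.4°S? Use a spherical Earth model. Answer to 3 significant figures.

In the plate carrée (x = Rλ, y = Rφ), meridians are true-scale (h = 1) and parallels are stretched by k = sec φ.
k = 1/cos 64.4° = 1/0.4321 = 2.314.

2.31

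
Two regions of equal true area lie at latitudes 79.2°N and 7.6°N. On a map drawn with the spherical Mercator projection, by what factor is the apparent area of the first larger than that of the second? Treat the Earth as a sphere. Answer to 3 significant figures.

28.0

Mercator is conformal with k = sec φ, so areal scale = k² = sec²φ.
At 79.2°: sec²(79.2°) = 1/0.1874² = 28.48.
At 7.6°: sec²(7.6°) = 1/0.9912² = 1.018.
Ratio = 28.48/1.018 = cos²(7.6°)/cos²(79.2°) ≈ 28.0.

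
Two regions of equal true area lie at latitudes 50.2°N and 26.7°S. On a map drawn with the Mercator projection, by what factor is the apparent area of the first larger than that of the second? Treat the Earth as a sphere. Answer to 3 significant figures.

On Mercator, area is exaggerated by sec²φ = 1/cos²φ.
At 50.2°: sec²(50.2°) = 1/0.6401² = 2.441.
At 26.7°: sec²(26.7°) = 1/0.8934² = 1.253.
Ratio = 2.441/1.253 = cos²(26.7°)/cos²(50.2°) ≈ 1.95.

1.95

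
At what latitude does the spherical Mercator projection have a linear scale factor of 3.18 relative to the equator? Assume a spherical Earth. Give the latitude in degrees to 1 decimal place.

Mercator scale is k = sec φ = 1/cos φ.
1/cos φ = 3.18  ⇒  cos φ = 0.3145  ⇒  φ = arccos(0.3145) ≈ 71.7°.

71.7°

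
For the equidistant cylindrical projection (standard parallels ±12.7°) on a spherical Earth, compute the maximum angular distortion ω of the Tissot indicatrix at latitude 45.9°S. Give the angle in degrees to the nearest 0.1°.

With standard parallel φ₀ = 12.7°, the equirectangular projection gives x = Rλ cos φ₀, y = Rφ, so h = 1 and k = cos 12.7° / cos φ.
At 45.9°: h = 1.000, k = 1.402; principal scales a = 1.402, b = 1.000.
sin(ω/2) = (a − b)/(a + b) = 0.4018/2.402 = 0.1673, so ω = 2 arcsin(0.1673) ≈ 19.3°.

19.3°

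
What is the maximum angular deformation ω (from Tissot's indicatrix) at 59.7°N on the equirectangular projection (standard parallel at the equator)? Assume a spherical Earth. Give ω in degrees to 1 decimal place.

For the equirectangular projection with φ₀ = 0 (plate carrée), h = 1 along meridians and k = sec φ along parallels.
At 59.7°: h = 1.000, k = 1.982; principal scales a = 1.982, b = 1.000.
sin(ω/2) = (a − b)/(a + b) = 0.9821/2.982 = 0.3293, so ω = 2 arcsin(0.3293) ≈ 38.5°.

38.5°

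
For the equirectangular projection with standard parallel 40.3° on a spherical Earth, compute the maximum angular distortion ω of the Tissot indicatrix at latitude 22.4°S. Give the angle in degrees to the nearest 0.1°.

The equidistant cylindrical projection with φ₀ = 40.3° has h = 1 (meridians true) and k = cos φ₀ / cos φ along parallels.
At 22.4°: h = 1.000, k = 0.8249; principal scales a = 1.000, b = 0.8249.
sin(ω/2) = (a − b)/(a + b) = 0.1751/1.825 = 0.09594, so ω = 2 arcsin(0.09594) ≈ 11.0°.

11.0°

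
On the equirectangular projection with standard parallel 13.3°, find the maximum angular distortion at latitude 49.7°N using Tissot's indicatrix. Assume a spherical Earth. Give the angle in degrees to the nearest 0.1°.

With standard parallel φ₀ = 13.3°, the equirectangular projection gives x = Rλ cos φ₀, y = Rφ, so h = 1 and k = cos 13.3° / cos φ.
At 49.7°: h = 1.000, k = 1.505; principal scales a = 1.505, b = 1.000.
sin(ω/2) = (a − b)/(a + b) = 0.5046/2.505 = 0.2015, so ω = 2 arcsin(0.2015) ≈ 23.2°.

23.2°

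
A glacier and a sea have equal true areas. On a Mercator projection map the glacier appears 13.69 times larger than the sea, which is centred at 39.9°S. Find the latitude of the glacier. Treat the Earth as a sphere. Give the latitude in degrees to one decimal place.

78.0°

For equal true areas on Mercator, apparent areas scale as sec²φ, so the ratio is cos²φ₂ / cos²φ₁.
cos²φ₂ / cos²φ₁ = 13.69  ⇒  cos φ₁ = cos 39.9° / √13.69 = 0.7672/3.700 = 0.2073.
φ₁ = arccos(0.2073) ≈ 78.0°.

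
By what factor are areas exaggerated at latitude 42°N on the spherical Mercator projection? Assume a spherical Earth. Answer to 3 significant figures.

Mercator is conformal, so the point scale is isotropic: h = k = sec φ = 1/cos φ.
Areal scale = k² = sec²φ = 1/cos²(42°) = 1/0.7431² = 1.811.

1.81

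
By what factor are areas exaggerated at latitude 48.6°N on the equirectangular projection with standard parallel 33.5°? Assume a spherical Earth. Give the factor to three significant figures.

The equidistant cylindrical projection with φ₀ = 33.5° has h = 1 (meridians true) and k = cos φ₀ / cos φ along parallels.
Areal scale = h·k = 1 × cos φ₀ / cos φ; at 48.6°, h = 1.000, k = 1.261, so h·k = 1.261.

1.26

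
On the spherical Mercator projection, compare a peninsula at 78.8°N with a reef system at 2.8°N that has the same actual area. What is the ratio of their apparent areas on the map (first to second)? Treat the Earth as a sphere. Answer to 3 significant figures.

26.4

Mercator is conformal with k = sec φ, so areal scale = k² = sec²φ.
At 78.8°: sec²(78.8°) = 1/0.1942² = 26.51.
At 2.8°: sec²(2.8°) = 1/0.9988² = 1.002.
Ratio = 26.51/1.002 = cos²(2.8°)/cos²(78.8°) ≈ 26.4.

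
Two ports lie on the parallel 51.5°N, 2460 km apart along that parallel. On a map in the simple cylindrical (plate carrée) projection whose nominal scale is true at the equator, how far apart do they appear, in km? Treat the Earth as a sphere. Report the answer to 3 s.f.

For the equirectangular projection with φ₀ = 0 (plate carrée), h = 1 along meridians and k = sec φ along parallels.
Along the parallel, k = sec 51.5° = 1/0.6225 = 1.606.
Map distance = 2460 × 1.606 ≈ 3950 km.

3950 km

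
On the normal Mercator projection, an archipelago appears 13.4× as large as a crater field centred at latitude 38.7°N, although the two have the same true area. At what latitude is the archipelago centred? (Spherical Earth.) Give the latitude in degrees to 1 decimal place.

For equal true areas on Mercator, apparent areas scale as sec²φ, so the ratio is cos²φ₂ / cos²φ₁.
cos²φ₂ / cos²φ₁ = 13.4  ⇒  cos φ₁ = cos 38.7° / √13.4 = 0.7804/3.661 = 0.2132.
φ₁ = arccos(0.2132) ≈ 77.7°.

77.7°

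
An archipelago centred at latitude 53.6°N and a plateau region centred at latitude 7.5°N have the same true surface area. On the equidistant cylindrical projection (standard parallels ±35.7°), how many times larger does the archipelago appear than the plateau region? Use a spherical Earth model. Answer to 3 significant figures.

1.67

In the equirectangular projection with standard parallel φ₀ = 35.7° (x = Rλ cos φ₀, y = Rφ), meridians are true-scale (h = 1) and the parallel scale is k = cos φ₀ / cos φ.
Areal scale at 53.6°: h·k = 1.000 × 1.368 = 1.368.
Areal scale at 7.5°: h·k = 1.000 × 0.8191 = 0.8191.
Ratio = 1.368/0.8191 ≈ 1.67.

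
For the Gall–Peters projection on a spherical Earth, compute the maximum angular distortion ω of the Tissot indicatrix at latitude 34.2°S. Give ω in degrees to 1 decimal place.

17.9°

Gall–Peters is a cylindrical equal-area projection with standard parallels at ±45°. A cylindrical equal-area projection with standard parallel φ₀ has meridian scale h = cos φ / cos φ₀ and parallel scale k = cos φ₀ / cos φ (so areas are preserved, h·k = 1).
At 34.2°: h = 1.170, k = 0.8549; principal scales a = 1.170, b = 0.8549.
sin(ω/2) = (a − b)/(a + b) = 0.3147/2.025 = 0.1554, so ω = 2 arcsin(0.1554) ≈ 17.9°.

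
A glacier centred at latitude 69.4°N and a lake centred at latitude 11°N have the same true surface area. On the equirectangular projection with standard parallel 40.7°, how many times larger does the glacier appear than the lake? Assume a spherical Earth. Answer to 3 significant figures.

2.79

With standard parallel φ₀ = 40.7°, the equirectangular projection gives x = Rλ cos φ₀, y = Rφ, so h = 1 and k = cos 40.7° / cos φ.
Areal scale at 69.4°: h·k = 1.000 × 2.155 = 2.155.
Areal scale at 11°: h·k = 1.000 × 0.7723 = 0.7723.
Ratio = 2.155/0.7723 ≈ 2.79.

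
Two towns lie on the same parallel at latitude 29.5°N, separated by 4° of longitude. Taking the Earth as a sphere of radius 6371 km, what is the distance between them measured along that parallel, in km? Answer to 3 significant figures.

387 km

Arc length along a parallel = R cos φ · Δλ (with Δλ in radians).
= 6371 × cos 29.5° × (4° × π/180) = 6371 × 0.8704 × 0.06981 ≈ 387 km.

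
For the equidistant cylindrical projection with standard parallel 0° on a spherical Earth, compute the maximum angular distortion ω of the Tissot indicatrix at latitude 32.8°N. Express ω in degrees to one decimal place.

9.9°

Plate carrée maps x = Rλ, y = Rφ. The meridian scale is h = 1 and the parallel scale is k = 1/cos φ = sec φ.
At 32.8°: h = 1.000, k = 1.190; principal scales a = 1.190, b = 1.000.
sin(ω/2) = (a − b)/(a + b) = 0.1897/2.190 = 0.08662, so ω = 2 arcsin(0.08662) ≈ 9.9°.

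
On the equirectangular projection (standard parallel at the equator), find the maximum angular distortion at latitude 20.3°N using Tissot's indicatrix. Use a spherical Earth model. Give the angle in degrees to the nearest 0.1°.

In the plate carrée (x = Rλ, y = Rφ), meridians are true-scale (h = 1) and parallels are stretched by k = sec φ.
At 20.3°: h = 1.000, k = 1.066; principal scales a = 1.066, b = 1.000.
sin(ω/2) = (a − b)/(a + b) = 0.06622/2.066 = 0.03205, so ω = 2 arcsin(0.03205) ≈ 3.7°.

3.7°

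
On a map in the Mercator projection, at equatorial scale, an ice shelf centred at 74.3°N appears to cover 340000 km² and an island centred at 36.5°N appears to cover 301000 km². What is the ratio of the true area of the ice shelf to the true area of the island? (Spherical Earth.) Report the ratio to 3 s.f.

Mercator's areal exaggeration is sec²φ; hence true area = (apparent area) · cos²φ.
True area of ice shelf: 340000 × cos²(74.3°) = 340000 × 0.07322 = 24900 km².
True area of island: 301000 × cos²(36.5°) = 301000 × 0.6462 = 194500 km².
Ratio = 24900 / 194500 ≈ 0.128.

0.128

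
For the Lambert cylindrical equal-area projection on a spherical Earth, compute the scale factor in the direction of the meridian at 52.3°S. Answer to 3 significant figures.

0.612

The Lambert cylindrical equal-area projection is the cylindrical equal-area projection with its standard parallel at the equator (φ₀ = 0). Cylindrical equal-area (φ₀ = 0°): h = cos φ / cos 0° along meridians, k = cos 0° / cos φ along parallels; h·k = 1.
h = cos 52.3° / cos 0° = 0.6115/1.000 = 0.6115.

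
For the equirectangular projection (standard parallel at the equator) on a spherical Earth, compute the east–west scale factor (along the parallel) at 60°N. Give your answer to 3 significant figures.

For the equirectangular projection with φ₀ = 0 (plate carrée), h = 1 along meridians and k = sec φ along parallels.
k = 1/cos 60° = 1/0.5000 = 2.000.

2.00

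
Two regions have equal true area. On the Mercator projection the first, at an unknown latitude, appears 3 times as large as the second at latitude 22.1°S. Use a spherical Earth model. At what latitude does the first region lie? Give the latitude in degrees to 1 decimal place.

On Mercator, (apparent₁)/(apparent₂) = sec²φ₁ / sec²φ₂ when true areas are equal.
cos²φ₂ / cos²φ₁ = 3  ⇒  cos φ₁ = cos 22.1° / √3 = 0.9265/1.732 = 0.5349.
φ₁ = arccos(0.5349) ≈ 57.7°.

57.7°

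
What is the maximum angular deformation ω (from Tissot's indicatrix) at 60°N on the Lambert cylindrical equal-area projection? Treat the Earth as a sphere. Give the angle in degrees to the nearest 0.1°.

The Lambert cylindrical equal-area projection is the cylindrical equal-area projection with its standard parallel at the equator (φ₀ = 0). Cylindrical equal-area (φ₀ = 0°): h = cos φ / cos 0° along meridians, k = cos 0° / cos φ along parallels; h·k = 1.
At 60°: h = 0.5000, k = 2.000; principal scales a = 2.000, b = 0.5000.
sin(ω/2) = (a − b)/(a + b) = 1.500/2.500 = 0.6000, so ω = 2 arcsin(0.6000) ≈ 73.7°.

73.7°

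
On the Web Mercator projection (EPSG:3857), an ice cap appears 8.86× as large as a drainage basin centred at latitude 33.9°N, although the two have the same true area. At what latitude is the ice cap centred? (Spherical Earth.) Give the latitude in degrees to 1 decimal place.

73.8°

Mercator areal scale is sec²φ, so apparent-area ratio = sec²φ₁ / sec²φ₂ = cos²φ₂ / cos²φ₁.
cos²φ₂ / cos²φ₁ = 8.86  ⇒  cos φ₁ = cos 33.9° / √8.86 = 0.8300/2.977 = 0.2788.
φ₁ = arccos(0.2788) ≈ 73.8°.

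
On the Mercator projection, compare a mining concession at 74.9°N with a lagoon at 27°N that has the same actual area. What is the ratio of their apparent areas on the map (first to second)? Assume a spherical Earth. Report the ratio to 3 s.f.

11.7

Mercator is conformal with k = sec φ, so areal scale = k² = sec²φ.
At 74.9°: sec²(74.9°) = 1/0.2605² = 14.74.
At 27°: sec²(27°) = 1/0.8910² = 1.260.
Ratio = 14.74/1.260 = cos²(27°)/cos²(74.9°) ≈ 11.7.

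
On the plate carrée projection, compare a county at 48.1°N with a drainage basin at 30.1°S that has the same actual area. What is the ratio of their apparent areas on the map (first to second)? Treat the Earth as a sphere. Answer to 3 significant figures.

1.30

In the plate carrée (x = Rλ, y = Rφ), meridians are true-scale (h = 1) and parallels are stretched by k = sec φ.
Areal scale at 48.1°: h·k = 1.000 × 1.497 = 1.497.
Areal scale at 30.1°: h·k = 1.000 × 1.156 = 1.156.
Ratio = 1.497/1.156 ≈ 1.30.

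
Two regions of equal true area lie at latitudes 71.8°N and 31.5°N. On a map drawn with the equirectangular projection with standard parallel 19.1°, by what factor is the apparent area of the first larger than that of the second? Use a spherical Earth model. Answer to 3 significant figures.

2.73

In the equirectangular projection with standard parallel φ₀ = 19.1° (x = Rλ cos φ₀, y = Rφ), meridians are true-scale (h = 1) and the parallel scale is k = cos φ₀ / cos φ.
Areal scale at 71.8°: h·k = 1.000 × 3.025 = 3.025.
Areal scale at 31.5°: h·k = 1.000 × 1.108 = 1.108.
Ratio = 3.025/1.108 ≈ 2.73.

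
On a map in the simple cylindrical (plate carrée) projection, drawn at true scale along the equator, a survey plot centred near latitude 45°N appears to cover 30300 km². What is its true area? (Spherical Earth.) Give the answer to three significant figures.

21400 km²

For the equirectangular projection with φ₀ = 0 (plate carrée), h = 1 along meridians and k = sec φ along parallels.
Areal scale = h·k = 1 × sec φ; at 45°, h = 1.000, k = 1.414, so h·k = 1.414.
True area = apparent / (areal scale) = 30300 / 1.414 ≈ 21400 km².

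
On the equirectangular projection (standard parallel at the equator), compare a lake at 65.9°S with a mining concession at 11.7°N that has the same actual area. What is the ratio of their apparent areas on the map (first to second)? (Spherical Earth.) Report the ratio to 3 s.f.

In the plate carrée (x = Rλ, y = Rφ), meridians are true-scale (h = 1) and parallels are stretched by k = sec φ.
Areal scale at 65.9°: h·k = 1.000 × 2.449 = 2.449.
Areal scale at 11.7°: h·k = 1.000 × 1.021 = 1.021.
Ratio = 2.449/1.021 ≈ 2.40.

2.40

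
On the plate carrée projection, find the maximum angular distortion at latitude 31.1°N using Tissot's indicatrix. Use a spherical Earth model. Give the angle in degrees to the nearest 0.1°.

8.9°

In the plate carrée (x = Rλ, y = Rφ), meridians are true-scale (h = 1) and parallels are stretched by k = sec φ.
At 31.1°: h = 1.000, k = 1.168; principal scales a = 1.168, b = 1.000.
sin(ω/2) = (a − b)/(a + b) = 0.1679/2.168 = 0.07743, so ω = 2 arcsin(0.07743) ≈ 8.9°.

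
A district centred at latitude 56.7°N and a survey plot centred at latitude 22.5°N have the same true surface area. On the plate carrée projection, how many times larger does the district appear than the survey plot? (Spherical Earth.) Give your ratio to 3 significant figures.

1.68

Plate carrée maps x = Rλ, y = Rφ. The meridian scale is h = 1 and the parallel scale is k = 1/cos φ = sec φ.
Areal scale at 56.7°: h·k = 1.000 × 1.821 = 1.821.
Areal scale at 22.5°: h·k = 1.000 × 1.082 = 1.082.
Ratio = 1.821/1.082 ≈ 1.68.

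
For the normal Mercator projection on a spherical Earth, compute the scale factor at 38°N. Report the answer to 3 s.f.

1.27

The Mercator projection is conformal; its linear scale factor is the same in every direction and equals sec φ = 1/cos φ.
k = 1/cos 38° = 1/0.7880 = 1.269.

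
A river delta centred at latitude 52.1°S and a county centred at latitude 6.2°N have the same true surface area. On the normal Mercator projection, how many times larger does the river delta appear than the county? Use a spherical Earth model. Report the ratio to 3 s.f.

On Mercator, area is exaggerated by sec²φ = 1/cos²φ.
At 52.1°: sec²(52.1°) = 1/0.6143² = 2.650.
At 6.2°: sec²(6.2°) = 1/0.9942² = 1.012.
Ratio = 2.650/1.012 = cos²(6.2°)/cos²(52.1°) ≈ 2.62.

2.62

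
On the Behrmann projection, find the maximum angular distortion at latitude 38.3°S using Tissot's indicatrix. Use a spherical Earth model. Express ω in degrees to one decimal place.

11.3°

The Behrmann projection is cylindrical equal-area with φ₀ = 30°. For cylindrical equal-area with standard parallel φ₀, h = cos φ / cos φ₀ and k = cos φ₀ / cos φ, so h·k = 1.
At 38.3°: h = 0.9062, k = 1.104; principal scales a = 1.104, b = 0.9062.
sin(ω/2) = (a − b)/(a + b) = 0.1973/2.010 = 0.09820, so ω = 2 arcsin(0.09820) ≈ 11.3°.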